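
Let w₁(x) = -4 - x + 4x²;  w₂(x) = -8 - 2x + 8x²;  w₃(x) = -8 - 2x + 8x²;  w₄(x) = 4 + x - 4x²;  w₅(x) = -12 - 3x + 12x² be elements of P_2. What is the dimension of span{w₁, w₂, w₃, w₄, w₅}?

1

Pass to coordinate vectors with respect to the basis {1, x, x²}.
Put the 3×5 matrix [w₁|w₂|w₃|w₄|w₅] into echelon form.
Exactly 1 pivot survives; hence the rank is 1.
(With 5 elements in a 3-dimensional space the rank is at most 3.)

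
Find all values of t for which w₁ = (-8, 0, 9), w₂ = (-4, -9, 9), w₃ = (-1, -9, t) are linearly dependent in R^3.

t = 45/8

Place the vectors as rows of a 3×3 matrix; dependence ⇔ determinant zero.
Expanding, det = 72*t - 405.
Solving 72*t - 405 = 0 yields t = 45/8.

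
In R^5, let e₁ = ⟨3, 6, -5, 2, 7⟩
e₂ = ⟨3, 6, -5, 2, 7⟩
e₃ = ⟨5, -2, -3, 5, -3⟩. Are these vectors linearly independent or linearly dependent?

linearly dependent

Two of the vectors are equal, giving an immediate dependence.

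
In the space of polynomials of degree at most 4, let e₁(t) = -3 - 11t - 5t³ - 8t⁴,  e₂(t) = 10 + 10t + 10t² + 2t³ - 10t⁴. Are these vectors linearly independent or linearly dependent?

linearly independent

Write each element as a coordinate vector in ℝ⁵ using {1, t, …, t⁴}.
Place the vectors as rows of a 2×5 matrix and reduce to echelon form.
The reduction yields 2 nonzero rows, so the rank is 2.
Since rank = 2 (the number of vectors), the set is linearly independent.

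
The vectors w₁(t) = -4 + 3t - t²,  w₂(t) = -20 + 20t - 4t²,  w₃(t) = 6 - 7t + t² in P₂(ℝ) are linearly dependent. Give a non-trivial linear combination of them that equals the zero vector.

Pass to coordinate vectors relative to the basis {1, t, t²}.
Write the vectors as columns of a matrix and find a nonzero vector in its null space.
The free variable yields coefficients (2, -1, -2) (any nonzero multiple also works).

2w₁ - w₂ - 2w₃ = 0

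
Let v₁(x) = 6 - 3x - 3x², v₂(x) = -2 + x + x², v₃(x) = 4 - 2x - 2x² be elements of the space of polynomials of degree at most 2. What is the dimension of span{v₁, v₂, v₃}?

dim = 1

Pass to coordinate vectors with respect to the basis {1, x, x²}.
Put the 3×3 matrix [v₁|v₂|v₃] into echelon form.
The echelon form has 1 nonzero row, so the rank is 1.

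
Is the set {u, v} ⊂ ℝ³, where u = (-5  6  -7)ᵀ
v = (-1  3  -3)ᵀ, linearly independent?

Place the vectors as rows of a 2×3 matrix and reduce to echelon form.
The reduction yields 2 nonzero rows, so the rank is 2.
Since rank = 2 (the number of vectors), the set is linearly independent.

linearly independent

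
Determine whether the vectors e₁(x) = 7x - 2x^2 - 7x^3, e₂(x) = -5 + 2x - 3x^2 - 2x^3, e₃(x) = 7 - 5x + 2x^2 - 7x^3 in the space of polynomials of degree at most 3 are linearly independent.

linearly independent

Take coordinates with respect to the standard basis {1, x, …, x^3}.
Place the vectors as rows of a 3×4 matrix and reduce to echelon form.
The reduction yields 3 nonzero rows, so the rank is 3.
Since rank = 3 (the number of vectors), the set is linearly independent.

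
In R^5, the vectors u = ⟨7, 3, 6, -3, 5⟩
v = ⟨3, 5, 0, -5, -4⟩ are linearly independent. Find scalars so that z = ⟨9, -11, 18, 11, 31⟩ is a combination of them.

z = 3u - 4v

Set up the augmented matrix [u | v | z] and row-reduce.
Back-substitution yields (a₁, a₂) = (3, -4).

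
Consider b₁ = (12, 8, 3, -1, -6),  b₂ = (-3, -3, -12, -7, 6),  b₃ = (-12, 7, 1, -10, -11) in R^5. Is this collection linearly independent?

Row-reduce the matrix whose columns are b₁, b₂, b₃.
The reduction yields 3 nonzero rows, so the rank is 3.
Since rank = 3 (the number of vectors), the set is linearly independent.

linearly independent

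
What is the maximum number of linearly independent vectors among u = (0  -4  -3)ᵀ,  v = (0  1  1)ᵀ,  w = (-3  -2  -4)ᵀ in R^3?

3

Row-reduce the 3×3 matrix with these as rows.
Reduction leaves 3 leading entries, giving rank 3.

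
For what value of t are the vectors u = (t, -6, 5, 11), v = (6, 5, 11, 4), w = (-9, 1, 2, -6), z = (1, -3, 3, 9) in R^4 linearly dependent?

t = -52/7

The vectors are dependent exactly when the determinant of the matrix with rows u, v, w, z vanishes.
Cofactor expansion gives det = 315*t + 2340.
This vanishes exactly when t = -52/7.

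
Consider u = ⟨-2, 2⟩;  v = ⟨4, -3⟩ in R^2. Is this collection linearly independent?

Place the vectors as rows of a 2×2 matrix and reduce to echelon form.
The reduction yields 2 nonzero rows, so the rank is 2.
Since rank = 2 (the number of vectors), the set is linearly independent.

linearly independent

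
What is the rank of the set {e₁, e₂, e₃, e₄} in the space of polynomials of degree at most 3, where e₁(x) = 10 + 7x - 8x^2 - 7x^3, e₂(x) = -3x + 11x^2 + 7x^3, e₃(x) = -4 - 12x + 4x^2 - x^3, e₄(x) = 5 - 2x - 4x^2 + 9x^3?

rank 4

Represent each element by its coordinate vector in ℝ⁴.
Apply Gaussian elimination to the matrix whose rows are e₁, e₂, e₃, e₄.
There are 4 pivot columns, so rank = 4.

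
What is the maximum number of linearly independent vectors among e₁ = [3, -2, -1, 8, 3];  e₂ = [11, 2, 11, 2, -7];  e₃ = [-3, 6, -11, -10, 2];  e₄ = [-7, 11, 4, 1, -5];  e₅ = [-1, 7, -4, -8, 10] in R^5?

Form the matrix with e₁, e₂, e₃, e₄, e₅ as columns and reduce.
Exactly 5 pivots survive; hence the rank is 5.

5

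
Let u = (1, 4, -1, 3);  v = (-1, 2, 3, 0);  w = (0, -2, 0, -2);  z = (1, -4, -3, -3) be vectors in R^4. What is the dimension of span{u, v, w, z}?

Put the 4×4 matrix [u|v|w|z] into echelon form.
Exactly 4 pivots survive; hence the rank is 4.

dim = 4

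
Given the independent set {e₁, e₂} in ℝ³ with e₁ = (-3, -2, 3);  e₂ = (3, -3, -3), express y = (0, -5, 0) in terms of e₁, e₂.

y = e₁ + e₂

Set up the augmented matrix [e₁ | e₂ | y] and row-reduce.
Back-substitution yields (c₁, c₂) = (1, 1).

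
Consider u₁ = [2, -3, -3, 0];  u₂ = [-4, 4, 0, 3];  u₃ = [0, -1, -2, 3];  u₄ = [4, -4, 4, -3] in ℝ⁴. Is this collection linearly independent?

Form the 4×4 matrix with these as columns; its determinant is 24.
A nonzero determinant means the columns are linearly independent.

linearly independent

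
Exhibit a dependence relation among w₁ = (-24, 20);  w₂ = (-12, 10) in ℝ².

w₁ - 2w₂ = 0

Row-reduce the matrix with w₁, w₂ as columns; the null space gives the coefficients.
One solution (up to scaling) is (1, -2).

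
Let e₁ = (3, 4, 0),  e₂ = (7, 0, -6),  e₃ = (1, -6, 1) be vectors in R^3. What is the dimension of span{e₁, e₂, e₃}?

3

Row-reduce the 3×3 matrix with these as rows.
Exactly 3 pivots survive; hence the rank is 3.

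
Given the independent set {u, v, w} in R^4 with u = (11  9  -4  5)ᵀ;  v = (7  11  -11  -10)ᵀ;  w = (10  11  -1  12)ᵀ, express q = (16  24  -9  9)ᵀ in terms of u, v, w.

Since u, v, w are independent, the coefficients expressing q are uniquely determined by a linear system.
Back-substitution yields (a₁, a₂, a₃) = (-1, 1, 2).

q = -u + v + 2w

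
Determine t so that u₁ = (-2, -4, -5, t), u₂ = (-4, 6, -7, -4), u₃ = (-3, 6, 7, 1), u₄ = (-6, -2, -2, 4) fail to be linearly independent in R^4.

t = 8/5

Dependence holds iff the 4×4 matrix [u₁ u₂ u₃ u₄] is singular.
The determinant works out to 590*t - 944.
Setting this to zero gives t = 8/5.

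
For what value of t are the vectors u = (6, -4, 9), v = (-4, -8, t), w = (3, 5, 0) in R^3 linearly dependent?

Place the vectors as rows of a 3×3 matrix; dependence ⇔ determinant zero.
Expanding, det = 36 - 42*t.
Solving 36 - 42*t = 0 yields t = 6/7.

t = 6/7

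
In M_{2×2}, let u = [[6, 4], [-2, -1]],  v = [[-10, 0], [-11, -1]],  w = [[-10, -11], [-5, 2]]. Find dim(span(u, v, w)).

3

Represent each element by its coordinate vector in ℝ⁴.
Apply Gaussian elimination to the matrix whose rows are u, v, w.
There are 3 pivot columns, so rank = 3.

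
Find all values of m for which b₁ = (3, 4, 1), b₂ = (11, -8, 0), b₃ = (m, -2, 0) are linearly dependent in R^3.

Dependence holds iff the 3×3 matrix [b₁ b₂ b₃] is singular.
Expanding, det = 8*m - 22.
Setting this to zero gives m = 11/4.

m = 11/4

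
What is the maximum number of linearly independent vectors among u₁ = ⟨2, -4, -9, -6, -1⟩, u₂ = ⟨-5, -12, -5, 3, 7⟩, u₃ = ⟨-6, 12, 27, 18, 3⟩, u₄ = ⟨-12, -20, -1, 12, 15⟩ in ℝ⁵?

Row-reduce the 4×5 matrix with these as rows.
Reduction leaves 2 leading entries, giving rank 2.

2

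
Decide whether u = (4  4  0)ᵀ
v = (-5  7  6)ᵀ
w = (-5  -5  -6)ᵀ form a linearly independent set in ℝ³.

linearly independent

Row-reduce the matrix whose columns are u, v, w.
The reduction yields 3 nonzero rows, so the rank is 3.
Since rank = 3 (the number of vectors), the set is linearly independent.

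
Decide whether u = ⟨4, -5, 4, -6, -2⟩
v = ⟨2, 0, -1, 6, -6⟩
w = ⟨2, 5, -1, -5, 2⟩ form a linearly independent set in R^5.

Row-reduce the matrix whose columns are u, v, w.
The reduction yields 3 nonzero rows, so the rank is 3.
Since rank = 3 (the number of vectors), the set is linearly independent.

linearly independent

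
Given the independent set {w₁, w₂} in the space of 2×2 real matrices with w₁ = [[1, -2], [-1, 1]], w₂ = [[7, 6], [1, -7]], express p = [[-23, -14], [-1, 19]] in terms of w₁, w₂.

p = -2w₁ - 3w₂

Identify each element with its coordinate vector in ℝ⁴ via {E₁₁, E₁₂, E₂₁, E₂₂}.
Set up the augmented matrix [w₁ | w₂ | p] and row-reduce.
Row-reducing the augmented matrix gives the unique coefficients (a₁, a₂) = (-2, -3).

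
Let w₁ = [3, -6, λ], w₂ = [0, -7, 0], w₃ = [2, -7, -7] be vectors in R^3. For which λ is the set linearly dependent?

Place the vectors as rows of a 3×3 matrix; dependence ⇔ determinant zero.
Cofactor expansion gives det = 14*λ + 147.
This vanishes exactly when λ = -21/2.

λ = -21/2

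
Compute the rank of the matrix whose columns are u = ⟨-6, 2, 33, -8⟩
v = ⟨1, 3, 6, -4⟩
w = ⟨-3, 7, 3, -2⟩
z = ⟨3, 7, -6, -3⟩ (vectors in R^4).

Form the matrix with u, v, w, z as columns and reduce.
Reduction leaves 3 leading entries, giving rank 3.

rank 3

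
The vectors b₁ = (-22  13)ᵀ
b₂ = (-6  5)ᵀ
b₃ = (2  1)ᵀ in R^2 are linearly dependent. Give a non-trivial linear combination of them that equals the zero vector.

Set up α₁b₁ + … + α₃b₃ = 0 and solve the homogeneous system.
A generator of the null space is (1, -3, 2).

b₁ - 3b₂ + 2b₃ = 0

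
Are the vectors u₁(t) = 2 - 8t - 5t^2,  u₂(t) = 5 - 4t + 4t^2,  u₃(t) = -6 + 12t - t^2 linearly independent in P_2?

Take coordinates with respect to the standard basis {1, t, t^2}.
Row-reduce the matrix whose columns are u₁, u₂, u₃.
The reduction yields 3 nonzero rows, so the rank is 3.
Since rank = 3 (the number of vectors), the set is linearly independent.

linearly independent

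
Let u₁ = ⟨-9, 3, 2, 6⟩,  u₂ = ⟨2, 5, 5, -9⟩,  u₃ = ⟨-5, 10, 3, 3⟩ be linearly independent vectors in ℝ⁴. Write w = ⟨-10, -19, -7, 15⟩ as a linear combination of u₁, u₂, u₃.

w = 2u₁ - u₂ - 2u₃

Write w = c₁u₁ + … + c₃u₃ and equate components.
Row-reducing the augmented matrix gives the unique coefficients (c₁, c₂, c₃) = (2, -1, -2).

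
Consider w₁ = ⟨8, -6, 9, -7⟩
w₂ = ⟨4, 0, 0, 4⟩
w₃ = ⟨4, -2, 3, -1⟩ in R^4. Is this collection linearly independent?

linearly dependent

Place the vectors as rows of a 3×4 matrix and reduce to echelon form.
The reduction yields 2 nonzero rows, so the rank is 2.
Since rank 2 < 3, the set is linearly dependent.
Indeed w₁ + w₂ - 3w₃ = 0.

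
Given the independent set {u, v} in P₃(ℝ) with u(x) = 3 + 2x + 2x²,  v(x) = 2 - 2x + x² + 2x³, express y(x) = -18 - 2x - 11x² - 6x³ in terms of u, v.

y = -4u - 3v

Work in coordinates with respect to the standard basis {1, x, …, x³}.
Solve the system with u, v as columns and y as the right-hand side.
Back-substitution yields (c₁, c₂) = (-4, -3).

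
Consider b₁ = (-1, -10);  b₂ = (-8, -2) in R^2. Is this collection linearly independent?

Row-reduce the matrix whose columns are b₁, b₂.
The reduction yields 2 nonzero rows, so the rank is 2.
Since rank = 2 (the number of vectors), the set is linearly independent.

linearly independent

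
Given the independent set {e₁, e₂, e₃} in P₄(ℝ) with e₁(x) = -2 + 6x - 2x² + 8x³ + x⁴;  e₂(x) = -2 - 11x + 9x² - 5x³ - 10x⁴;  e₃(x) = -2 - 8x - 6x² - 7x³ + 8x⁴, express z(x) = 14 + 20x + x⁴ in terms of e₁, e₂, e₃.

z = -3e₁ - 2e₂ - 2e₃

Identify each element with its coordinate vector in ℝ⁵ via {1, x, …, x⁴}.
Set up the augmented matrix [e₁ | e₂ | e₃ | z] and row-reduce.
Row-reducing the augmented matrix gives the unique coefficients (a₁, a₂, a₃) = (-3, -2, -2).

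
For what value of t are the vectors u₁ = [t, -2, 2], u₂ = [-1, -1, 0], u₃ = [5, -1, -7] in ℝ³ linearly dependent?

The vectors are dependent exactly when the determinant of the matrix with rows u₁, u₂, u₃ vanishes.
The determinant works out to 7*t + 26.
Solving 7*t + 26 = 0 yields t = -26/7.

t = -26/7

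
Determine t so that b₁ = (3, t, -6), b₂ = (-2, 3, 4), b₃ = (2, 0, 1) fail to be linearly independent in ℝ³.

t = -9/2

Place the vectors as rows of a 3×3 matrix; dependence ⇔ determinant zero.
Expanding, det = 10*t + 45.
Setting this to zero gives t = -9/2.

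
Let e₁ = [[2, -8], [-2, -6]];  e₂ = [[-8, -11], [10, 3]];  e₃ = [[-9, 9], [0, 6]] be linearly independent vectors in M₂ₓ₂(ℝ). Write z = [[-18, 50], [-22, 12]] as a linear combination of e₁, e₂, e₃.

z = e₁ - 2e₂ + 4e₃

Identify each element with its coordinate vector in ℝ⁴ via {E₁₁, E₁₂, E₂₁, E₂₂}.
Solve the system with e₁, e₂, e₃ as columns and z as the right-hand side.
Row-reducing the augmented matrix gives the unique coefficients (α₁, α₂, α₃) = (1, -2, 4).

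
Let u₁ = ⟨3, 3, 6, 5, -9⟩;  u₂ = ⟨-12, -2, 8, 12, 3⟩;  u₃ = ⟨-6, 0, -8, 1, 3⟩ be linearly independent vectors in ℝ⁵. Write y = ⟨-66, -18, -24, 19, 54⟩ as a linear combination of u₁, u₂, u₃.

Set up the augmented matrix [u₁ | u₂ | u₃ | y] and row-reduce.
The system has the unique solution (a₁, a₂, a₃) = (-4, 3, 3).

y = -4u₁ + 3u₂ + 3u₃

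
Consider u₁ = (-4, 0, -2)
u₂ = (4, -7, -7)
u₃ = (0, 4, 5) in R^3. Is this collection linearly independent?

Form the 3×3 matrix with these as columns; its determinant is -4.
A nonzero determinant means the columns are linearly independent.

linearly independent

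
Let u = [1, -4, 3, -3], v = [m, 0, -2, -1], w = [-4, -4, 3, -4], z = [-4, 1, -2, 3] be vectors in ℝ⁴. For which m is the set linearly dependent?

m = -29

The set is linearly dependent precisely when det[u; v; w; z] = 0.
Expanding, det = -5*m - 145.
Solving -5*m - 145 = 0 yields m = -29.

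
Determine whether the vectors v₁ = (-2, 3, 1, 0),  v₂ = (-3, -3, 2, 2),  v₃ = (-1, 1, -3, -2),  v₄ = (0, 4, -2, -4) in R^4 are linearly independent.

linearly independent

Row-reduce the matrix whose columns are v₁, v₂, v₃, v₄.
The reduction yields 4 nonzero rows, so the rank is 4.
Since rank = 4 (the number of vectors), the set is linearly independent.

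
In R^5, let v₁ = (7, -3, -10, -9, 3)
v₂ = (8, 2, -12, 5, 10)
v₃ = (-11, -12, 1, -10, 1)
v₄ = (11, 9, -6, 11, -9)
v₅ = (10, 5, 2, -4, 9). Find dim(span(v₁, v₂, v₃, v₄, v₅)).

Put the 5×5 matrix [v₁|v₂|v₃|v₄|v₅] into echelon form.
Exactly 5 pivots survive; hence the rank is 5.

5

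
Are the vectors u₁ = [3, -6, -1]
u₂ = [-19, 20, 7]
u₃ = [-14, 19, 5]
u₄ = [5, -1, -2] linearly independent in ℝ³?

linearly dependent

There are 4 vectors in a 3-dimensional space, so they cannot be linearly independent.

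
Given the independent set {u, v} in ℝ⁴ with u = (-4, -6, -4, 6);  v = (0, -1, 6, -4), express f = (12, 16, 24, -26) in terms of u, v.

Solve the system with u, v as columns and f as the right-hand side.
Back-substitution yields (a₁, a₂) = (-3, 2).

f = -3u + 2v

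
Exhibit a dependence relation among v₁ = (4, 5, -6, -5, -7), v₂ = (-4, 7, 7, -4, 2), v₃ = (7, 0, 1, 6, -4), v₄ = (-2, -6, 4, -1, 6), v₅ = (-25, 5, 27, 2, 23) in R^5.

3v₁ - 2v₂ + v₃ + v₄ + v₅ = 0

Write the vectors as columns of a matrix and find a nonzero vector in its null space.
A generator of the null space is (3, -2, 1, 1, 1).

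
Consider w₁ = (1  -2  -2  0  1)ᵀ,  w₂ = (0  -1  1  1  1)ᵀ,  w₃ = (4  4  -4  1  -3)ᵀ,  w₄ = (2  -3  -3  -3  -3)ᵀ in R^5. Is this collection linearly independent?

Place the vectors as rows of a 4×5 matrix and reduce to echelon form.
The reduction yields 4 nonzero rows, so the rank is 4.
Since rank = 4 (the number of vectors), the set is linearly independent.

linearly independent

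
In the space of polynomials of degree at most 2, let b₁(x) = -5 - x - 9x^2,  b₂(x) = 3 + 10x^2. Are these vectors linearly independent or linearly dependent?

linearly independent

Write each element as a coordinate vector in ℝ³ using {1, x, x^2}.
Place the vectors as rows of a 2×3 matrix and reduce to echelon form.
The reduction yields 2 nonzero rows, so the rank is 2.
Since rank = 2 (the number of vectors), the set is linearly independent.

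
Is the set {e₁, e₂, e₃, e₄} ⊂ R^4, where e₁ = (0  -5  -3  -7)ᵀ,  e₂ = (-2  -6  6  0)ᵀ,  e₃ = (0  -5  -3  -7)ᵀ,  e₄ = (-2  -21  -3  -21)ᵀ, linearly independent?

linearly dependent

Form the 4×4 matrix with these as columns; its determinant is 0.
A zero determinant means the columns are linearly dependent.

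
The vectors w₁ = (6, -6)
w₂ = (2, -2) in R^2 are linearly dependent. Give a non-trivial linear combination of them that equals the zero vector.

Row-reduce the matrix with w₁, w₂ as columns; the null space gives the coefficients.
One solution (up to scaling) is (1, -3).

w₁ - 3w₂ = 0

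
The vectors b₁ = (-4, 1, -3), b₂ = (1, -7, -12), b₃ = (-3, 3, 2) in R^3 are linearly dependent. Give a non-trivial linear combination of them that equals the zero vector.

Row-reduce the matrix with b₁, b₂, b₃ as columns; the null space gives the coefficients.
One solution (up to scaling) is (2, -1, -3).

2b₁ - b₂ - 3b₃ = 0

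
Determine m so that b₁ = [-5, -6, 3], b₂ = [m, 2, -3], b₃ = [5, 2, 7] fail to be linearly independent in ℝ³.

m = 5/6

The set is linearly dependent precisely when det[b₁; b₂; b₃] = 0.
Cofactor expansion gives det = 48*m - 40.
Solving 48*m - 40 = 0 yields m = 5/6.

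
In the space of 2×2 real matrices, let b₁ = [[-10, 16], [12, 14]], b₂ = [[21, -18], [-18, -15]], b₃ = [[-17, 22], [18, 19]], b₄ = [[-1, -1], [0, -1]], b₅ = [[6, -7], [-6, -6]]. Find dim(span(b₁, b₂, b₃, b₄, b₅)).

2

Represent each element by its coordinate vector in ℝ⁴.
Form the matrix with b₁, b₂, b₃, b₄, b₅ as columns and reduce.
The echelon form has 2 nonzero rows, so the rank is 2.
(With 5 elements in a 4-dimensional space the rank is at most 4.)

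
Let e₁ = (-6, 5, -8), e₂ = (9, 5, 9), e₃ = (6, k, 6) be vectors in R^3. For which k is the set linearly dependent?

k = 10/3

Place the vectors as rows of a 3×3 matrix; dependence ⇔ determinant zero.
Cofactor expansion gives det = 60 - 18*k.
This vanishes exactly when k = 10/3.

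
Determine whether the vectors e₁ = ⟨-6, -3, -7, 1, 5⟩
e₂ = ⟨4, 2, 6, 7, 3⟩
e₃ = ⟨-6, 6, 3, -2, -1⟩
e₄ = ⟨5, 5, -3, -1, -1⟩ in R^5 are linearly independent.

linearly independent

Place the vectors as rows of a 4×5 matrix and reduce to echelon form.
The reduction yields 4 nonzero rows, so the rank is 4.
Since rank = 4 (the number of vectors), the set is linearly independent.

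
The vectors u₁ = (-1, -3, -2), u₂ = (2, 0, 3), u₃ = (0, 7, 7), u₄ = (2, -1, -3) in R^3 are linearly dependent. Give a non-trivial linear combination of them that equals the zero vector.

Solve the homogeneous system with u₁, u₂, u₃, u₄ as columns by row-reducing the coefficient matrix.
One solution (up to scaling) is (2, 0, 1, 1).

2u₁ + u₃ + u₄ = 0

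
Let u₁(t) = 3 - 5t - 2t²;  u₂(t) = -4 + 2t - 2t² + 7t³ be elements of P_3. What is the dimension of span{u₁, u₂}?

dim = 2

Represent each element by its coordinate vector in ℝ⁴.
Form the matrix with u₁, u₂ as columns and reduce.
There are 2 pivot columns, so rank = 2.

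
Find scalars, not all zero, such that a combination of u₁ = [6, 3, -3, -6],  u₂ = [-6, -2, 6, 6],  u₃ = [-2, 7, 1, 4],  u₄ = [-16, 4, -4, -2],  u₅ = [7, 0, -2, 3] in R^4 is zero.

Set up α₁u₁ + … + α₅u₅ = 0 and solve the homogeneous system.
A generator of the null space is (3, 3, -1, 1, 2).

3u₁ + 3u₂ - u₃ + u₄ + 2u₅ = 0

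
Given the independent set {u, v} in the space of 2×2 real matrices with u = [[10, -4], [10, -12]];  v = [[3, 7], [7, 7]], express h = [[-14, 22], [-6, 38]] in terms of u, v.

Identify each element with its coordinate vector in ℝ⁴ via {E₁₁, E₁₂, E₂₁, E₂₂}.
Set up the augmented matrix [u | v | h] and row-reduce.
The system has the unique solution (α₁, α₂) = (-2, 2).

h = -2u + 2v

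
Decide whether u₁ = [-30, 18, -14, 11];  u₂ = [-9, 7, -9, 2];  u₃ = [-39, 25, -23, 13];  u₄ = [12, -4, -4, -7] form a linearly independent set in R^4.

Form the 4×4 matrix with these as columns; its determinant is 0.
A zero determinant means the columns are linearly dependent.
Indeed u₁ + u₂ - u₃ = 0.

linearly dependent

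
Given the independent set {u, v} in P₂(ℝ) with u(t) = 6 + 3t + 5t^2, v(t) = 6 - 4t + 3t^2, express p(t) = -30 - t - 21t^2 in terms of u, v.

Identify each element with its coordinate vector in ℝ³ via {1, t, t^2}.
Write p = a₁u + a₂v and equate components.
Row-reducing the augmented matrix gives the unique coefficients (a₁, a₂) = (-3, -2).

p = -3u - 2v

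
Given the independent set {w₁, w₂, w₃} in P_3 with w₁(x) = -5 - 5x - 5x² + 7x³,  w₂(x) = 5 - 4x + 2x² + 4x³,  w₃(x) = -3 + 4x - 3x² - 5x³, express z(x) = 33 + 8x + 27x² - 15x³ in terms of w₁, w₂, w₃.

Work in coordinates with respect to the standard basis {1, x, …, x³}.
Set up the augmented matrix [w₁ | w₂ | w₃ | z] and row-reduce.
The system has the unique solution (c₁, c₂, c₃) = (-4, 2, -1).

z = -4w₁ + 2w₂ - w₃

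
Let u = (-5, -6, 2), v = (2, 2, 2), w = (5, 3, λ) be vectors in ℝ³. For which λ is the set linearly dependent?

The set is linearly dependent precisely when det[u; v; w] = 0.
The determinant works out to 2*λ - 38.
Solving 2*λ - 38 = 0 yields λ = 19.

λ = 19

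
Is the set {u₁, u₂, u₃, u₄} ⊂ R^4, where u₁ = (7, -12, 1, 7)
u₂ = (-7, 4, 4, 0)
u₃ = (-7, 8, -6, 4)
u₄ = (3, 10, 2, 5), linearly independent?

linearly independent

Row-reduce the matrix whose columns are u₁, u₂, u₃, u₄.
The reduction yields 4 nonzero rows, so the rank is 4.
Since rank = 4 (the number of vectors), the set is linearly independent.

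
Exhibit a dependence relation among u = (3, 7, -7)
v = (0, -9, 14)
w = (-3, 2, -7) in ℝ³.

Row-reduce the matrix with u, v, w as columns; the null space gives the coefficients.
The free variable yields coefficients (1, 1, 1) (any nonzero multiple also works).

u + v + w = 0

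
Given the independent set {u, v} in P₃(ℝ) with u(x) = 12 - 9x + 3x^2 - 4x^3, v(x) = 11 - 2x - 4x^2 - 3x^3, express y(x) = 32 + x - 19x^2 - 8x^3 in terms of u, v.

y = -u + 4v

Take coordinate vectors relative to {1, x, …, x^3}.
Solve the system with u, v as columns and y as the right-hand side.
Back-substitution yields (α₁, α₂) = (-1, 4).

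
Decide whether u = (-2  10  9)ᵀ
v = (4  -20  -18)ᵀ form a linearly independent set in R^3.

Row-reduce the matrix whose columns are u, v.
The reduction yields 1 nonzero row, so the rank is 1.
Since rank 1 < 2, the set is linearly dependent.

linearly dependent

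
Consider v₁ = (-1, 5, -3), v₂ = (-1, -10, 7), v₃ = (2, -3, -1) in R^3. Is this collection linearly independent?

linearly independent

Form the 3×3 matrix with these as columns; its determinant is -35.
A nonzero determinant means the columns are linearly independent.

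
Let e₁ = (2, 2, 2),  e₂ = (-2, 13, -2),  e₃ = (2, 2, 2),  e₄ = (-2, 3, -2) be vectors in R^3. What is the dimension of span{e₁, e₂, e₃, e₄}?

dim = 2

Form the matrix with e₁, e₂, e₃, e₄ as columns and reduce.
Reduction leaves 2 leading entries, giving rank 2.
(With 4 elements in a 3-dimensional space the rank is at most 3.)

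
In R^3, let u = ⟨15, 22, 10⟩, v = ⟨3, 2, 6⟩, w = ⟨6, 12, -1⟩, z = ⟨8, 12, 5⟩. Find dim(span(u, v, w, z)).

dim = 3

Row-reduce the 4×3 matrix with these as rows.
Exactly 3 pivots survive; hence the rank is 3.
(With 4 elements in a 3-dimensional space the rank is at most 3.)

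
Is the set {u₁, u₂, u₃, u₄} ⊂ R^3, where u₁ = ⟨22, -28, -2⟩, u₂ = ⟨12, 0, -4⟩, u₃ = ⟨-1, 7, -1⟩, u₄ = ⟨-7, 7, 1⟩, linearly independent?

linearly dependent

There are 4 vectors in a 3-dimensional space, so they cannot be linearly independent.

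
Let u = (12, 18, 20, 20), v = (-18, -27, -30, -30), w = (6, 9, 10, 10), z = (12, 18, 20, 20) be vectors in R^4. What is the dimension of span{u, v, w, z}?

Apply Gaussian elimination to the matrix whose rows are u, v, w, z.
Exactly 1 pivot survives; hence the rank is 1.

1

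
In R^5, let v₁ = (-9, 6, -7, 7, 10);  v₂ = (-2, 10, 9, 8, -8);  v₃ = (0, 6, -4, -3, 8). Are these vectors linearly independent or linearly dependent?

Place the vectors as rows of a 3×5 matrix and reduce to echelon form.
The reduction yields 3 nonzero rows, so the rank is 3.
Since rank = 3 (the number of vectors), the set is linearly independent.

linearly independent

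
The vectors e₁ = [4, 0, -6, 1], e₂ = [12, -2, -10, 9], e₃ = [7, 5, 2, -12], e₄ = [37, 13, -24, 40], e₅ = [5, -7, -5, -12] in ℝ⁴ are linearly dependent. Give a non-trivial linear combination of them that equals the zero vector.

Solve the homogeneous system with e₁, e₂, e₃, e₄, e₅ as columns by row-reducing the coefficient matrix.
One solution (up to scaling) is (1, 3, 1, -1, -2).

e₁ + 3e₂ + e₃ - e₄ - 2e₅ = 0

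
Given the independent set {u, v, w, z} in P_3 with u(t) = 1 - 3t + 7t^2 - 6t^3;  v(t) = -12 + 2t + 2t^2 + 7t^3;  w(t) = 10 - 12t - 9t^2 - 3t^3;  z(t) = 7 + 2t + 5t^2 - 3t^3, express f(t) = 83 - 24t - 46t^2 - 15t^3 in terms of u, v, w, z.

f = -4u - 3v + 3w + 3z

Work in coordinates with respect to the standard basis {1, t, …, t^3}.
Since u, v, w, z are independent, the coefficients expressing f are uniquely determined by a linear system.
Back-substitution yields (a₁, …, a₄) = (-4, -3, 3, 3).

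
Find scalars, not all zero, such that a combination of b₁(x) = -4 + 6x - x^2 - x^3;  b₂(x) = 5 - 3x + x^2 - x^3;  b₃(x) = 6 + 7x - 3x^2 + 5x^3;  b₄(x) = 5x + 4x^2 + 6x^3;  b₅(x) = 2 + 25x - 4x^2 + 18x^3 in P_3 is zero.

2b₂ - 2b₃ - b₄ + b₅ = 0

Write each element as a vector in ℝ⁴ using {1, x, …, x^3}.
Row-reduce the matrix with b₁, b₂, b₃, b₄, b₅ as columns; the null space gives the coefficients.
One solution (up to scaling) is (0, 2, -2, -1, 1).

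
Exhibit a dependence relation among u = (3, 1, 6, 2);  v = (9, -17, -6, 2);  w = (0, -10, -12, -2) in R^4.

Set up α₁u + … + α₃w = 0 and solve the homogeneous system.
The free variable yields coefficients (3, -1, 2) (any nonzero multiple also works).

3u - v + 2w = 0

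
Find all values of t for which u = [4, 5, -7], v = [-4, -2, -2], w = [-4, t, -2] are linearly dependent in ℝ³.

Dependence holds iff the 3×3 matrix [u v w] is singular.
Expanding, det = 36*t + 72.
Solving 36*t + 72 = 0 yields t = -2.

t = -2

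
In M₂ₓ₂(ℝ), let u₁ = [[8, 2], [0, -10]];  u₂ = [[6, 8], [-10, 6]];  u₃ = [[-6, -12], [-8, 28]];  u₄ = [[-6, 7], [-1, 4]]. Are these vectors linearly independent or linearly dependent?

Take coordinates with respect to the standard basis {E₁₁, E₁₂, E₂₁, E₂₂}.
Form the 4×4 matrix with these as columns; its determinant is 0.
A zero determinant means the columns are linearly dependent.

linearly dependent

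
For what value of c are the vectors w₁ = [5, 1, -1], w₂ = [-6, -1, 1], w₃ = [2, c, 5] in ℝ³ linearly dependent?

c = -5

The set is linearly dependent precisely when det[w₁; w₂; w₃] = 0.
Cofactor expansion gives det = c + 5.
Setting this to zero gives c = -5.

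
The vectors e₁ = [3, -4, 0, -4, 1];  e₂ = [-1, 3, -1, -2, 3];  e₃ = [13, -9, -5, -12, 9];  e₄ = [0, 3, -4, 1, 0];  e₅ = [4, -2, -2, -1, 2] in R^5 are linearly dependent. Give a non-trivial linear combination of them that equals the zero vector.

2e₁ + e₂ - e₃ + 2e₅ = 0

Write the vectors as columns of a matrix and find a nonzero vector in its null space.
A generator of the null space is (2, 1, -1, 0, 2).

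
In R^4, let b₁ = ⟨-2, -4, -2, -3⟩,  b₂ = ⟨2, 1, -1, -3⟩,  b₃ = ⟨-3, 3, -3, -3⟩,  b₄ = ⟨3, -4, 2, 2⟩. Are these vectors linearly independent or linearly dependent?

linearly independent

The matrix [b₁|b₂|b₃|b₄] has determinant -54.
A nonzero determinant means the columns are linearly independent.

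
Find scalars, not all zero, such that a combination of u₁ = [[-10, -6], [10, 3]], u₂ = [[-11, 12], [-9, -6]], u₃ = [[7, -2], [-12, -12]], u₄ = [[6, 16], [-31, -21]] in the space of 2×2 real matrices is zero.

Write each element as a vector in ℝ⁴ using {E₁₁, E₁₂, E₂₁, E₂₂}.
Set up α₁u₁ + … + α₄u₄ = 0 and solve the homogeneous system.
One solution (up to scaling) is (1, -1, -1, 1).

u₁ - u₂ - u₃ + u₄ = 0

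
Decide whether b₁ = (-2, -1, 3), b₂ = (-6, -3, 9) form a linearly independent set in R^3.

linearly dependent

Row-reduce the matrix whose columns are b₁, b₂.
The reduction yields 1 nonzero row, so the rank is 1.
Since rank 1 < 2, the set is linearly dependent.
Indeed 3b₁ - b₂ = 0.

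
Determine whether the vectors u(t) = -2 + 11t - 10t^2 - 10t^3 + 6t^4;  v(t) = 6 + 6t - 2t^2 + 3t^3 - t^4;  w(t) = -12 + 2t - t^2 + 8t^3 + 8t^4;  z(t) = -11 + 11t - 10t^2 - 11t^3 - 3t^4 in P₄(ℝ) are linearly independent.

linearly independent

Take coordinates with respect to the standard basis {1, t, …, t^4}.
Row-reduce the matrix whose columns are u, v, w, z.
The reduction yields 4 nonzero rows, so the rank is 4.
Since rank = 4 (the number of vectors), the set is linearly independent.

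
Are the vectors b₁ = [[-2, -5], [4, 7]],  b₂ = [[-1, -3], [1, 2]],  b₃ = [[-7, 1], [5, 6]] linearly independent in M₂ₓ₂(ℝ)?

Write each element as a coordinate vector in ℝ⁴ using {E₁₁, E₁₂, E₂₁, E₂₂}.
Place the vectors as rows of a 3×4 matrix and reduce to echelon form.
The reduction yields 3 nonzero rows, so the rank is 3.
Since rank = 3 (the number of vectors), the set is linearly independent.

linearly independent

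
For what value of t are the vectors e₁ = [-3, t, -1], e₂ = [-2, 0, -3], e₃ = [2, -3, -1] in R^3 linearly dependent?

t = 21/8

Dependence holds iff the 3×3 matrix [e₁ e₂ e₃] is singular.
Expanding, det = 21 - 8*t.
This vanishes exactly when t = 21/8.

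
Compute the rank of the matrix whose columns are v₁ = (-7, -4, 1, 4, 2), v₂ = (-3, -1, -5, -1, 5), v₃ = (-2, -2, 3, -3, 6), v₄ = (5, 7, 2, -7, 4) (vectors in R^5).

Put the 5×4 matrix [v₁|v₂|v₃|v₄] into echelon form.
Reduction leaves 4 leading entries, giving rank 4.

rank 4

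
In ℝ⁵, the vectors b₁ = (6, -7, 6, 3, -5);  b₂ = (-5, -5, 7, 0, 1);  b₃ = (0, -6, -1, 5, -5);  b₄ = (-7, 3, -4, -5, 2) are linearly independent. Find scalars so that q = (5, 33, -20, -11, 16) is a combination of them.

Solve the system with b₁, b₂, b₃, b₄ as columns and q as the right-hand side.
Row-reducing the augmented matrix gives the unique coefficients (α₁, …, α₄) = (-2, -2, -2, -1).

q = -2b₁ - 2b₂ - 2b₃ - b₄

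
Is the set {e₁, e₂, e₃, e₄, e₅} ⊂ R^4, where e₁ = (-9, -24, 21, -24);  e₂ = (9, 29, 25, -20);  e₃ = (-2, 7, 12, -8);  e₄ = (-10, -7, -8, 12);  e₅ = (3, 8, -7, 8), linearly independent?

There are 5 vectors in a 4-dimensional space, so they cannot be linearly independent.

linearly dependent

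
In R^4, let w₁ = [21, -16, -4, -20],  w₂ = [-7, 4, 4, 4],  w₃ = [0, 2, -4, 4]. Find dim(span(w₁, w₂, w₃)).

dim = 2

Apply Gaussian elimination to the matrix whose rows are w₁, w₂, w₃.
Reduction leaves 2 leading entries, giving rank 2.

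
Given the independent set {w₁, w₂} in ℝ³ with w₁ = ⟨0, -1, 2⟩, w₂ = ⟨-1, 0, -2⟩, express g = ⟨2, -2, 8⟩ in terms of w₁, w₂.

Solve the system with w₁, w₂ as columns and g as the right-hand side.
The system has the unique solution (c₁, c₂) = (2, -2).

g = 2w₁ - 2w₂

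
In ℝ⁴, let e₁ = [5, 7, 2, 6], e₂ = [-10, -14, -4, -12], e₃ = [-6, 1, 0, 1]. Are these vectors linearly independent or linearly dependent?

One vector is a scalar multiple of another, so the set is dependent.

linearly dependent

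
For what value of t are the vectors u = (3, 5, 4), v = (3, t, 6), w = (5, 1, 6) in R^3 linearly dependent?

t = 27

The set is linearly dependent precisely when det[u; v; w] = 0.
The determinant works out to 54 - 2*t.
Solving 54 - 2*t = 0 yields t = 27.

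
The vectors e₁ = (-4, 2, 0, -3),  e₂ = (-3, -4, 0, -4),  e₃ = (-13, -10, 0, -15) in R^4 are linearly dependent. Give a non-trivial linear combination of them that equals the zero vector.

Write the vectors as columns of a matrix and find a nonzero vector in its null space.
The free variable yields coefficients (1, 3, -1) (any nonzero multiple also works).

e₁ + 3e₂ - e₃ = 0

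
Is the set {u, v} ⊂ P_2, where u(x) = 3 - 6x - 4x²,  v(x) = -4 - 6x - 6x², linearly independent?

Write each element as a coordinate vector in ℝ³ using {1, x, x²}.
Place the vectors as rows of a 2×3 matrix and reduce to echelon form.
The reduction yields 2 nonzero rows, so the rank is 2.
Since rank = 2 (the number of vectors), the set is linearly independent.

linearly independent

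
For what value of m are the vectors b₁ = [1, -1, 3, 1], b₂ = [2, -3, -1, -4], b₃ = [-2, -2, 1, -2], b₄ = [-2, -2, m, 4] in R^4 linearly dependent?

m = 39/4

Dependence holds iff the 4×4 matrix [b₁ b₂ b₃ b₄] is singular.
Expanding, det = 24*m - 234.
This vanishes exactly when m = 39/4.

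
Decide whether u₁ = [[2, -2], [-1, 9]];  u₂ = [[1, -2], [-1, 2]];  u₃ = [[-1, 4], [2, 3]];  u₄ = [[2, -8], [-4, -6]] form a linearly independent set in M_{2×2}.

linearly dependent

Write each element as a coordinate vector in ℝ⁴ using {E₁₁, E₁₂, E₂₁, E₂₂}.
One vector is a scalar multiple of another, so the set is dependent.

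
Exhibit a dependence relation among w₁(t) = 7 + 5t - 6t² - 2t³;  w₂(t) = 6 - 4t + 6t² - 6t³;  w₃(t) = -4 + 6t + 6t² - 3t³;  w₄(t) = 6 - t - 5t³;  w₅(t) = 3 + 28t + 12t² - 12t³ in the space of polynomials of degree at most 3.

Take coordinates with respect to {1, t, …, t³}.
Set up α₁w₁ + … + α₅w₅ = 0 and solve the homogeneous system.
A generator of the null space is (3, 2, 3, -3, -1).

3w₁ + 2w₂ + 3w₃ - 3w₄ - w₅ = 0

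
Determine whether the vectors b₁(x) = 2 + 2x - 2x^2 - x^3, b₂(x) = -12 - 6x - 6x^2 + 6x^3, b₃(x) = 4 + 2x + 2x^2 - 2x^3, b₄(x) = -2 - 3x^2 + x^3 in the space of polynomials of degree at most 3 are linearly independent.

Take coordinates with respect to the standard basis {1, x, …, x^3}.
One vector is a scalar multiple of another, so the set is dependent.

linearly dependent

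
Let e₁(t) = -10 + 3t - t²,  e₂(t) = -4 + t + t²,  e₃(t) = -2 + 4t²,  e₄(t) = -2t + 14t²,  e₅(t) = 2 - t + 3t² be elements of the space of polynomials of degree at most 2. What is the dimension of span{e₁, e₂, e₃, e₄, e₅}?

Use coordinates relative to {1, t, t²}.
Form the matrix with e₁, e₂, e₃, e₄, e₅ as columns and reduce.
The echelon form has 2 nonzero rows, so the rank is 2.
(With 5 elements in a 3-dimensional space the rank is at most 3.)

2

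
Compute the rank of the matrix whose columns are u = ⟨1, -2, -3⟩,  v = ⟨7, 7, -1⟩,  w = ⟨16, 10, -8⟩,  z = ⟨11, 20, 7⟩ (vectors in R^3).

Apply Gaussian elimination to the matrix whose rows are u, v, w, z.
The echelon form has 2 nonzero rows, so the rank is 2.
(With 4 elements in a 3-dimensional space the rank is at most 3.)

2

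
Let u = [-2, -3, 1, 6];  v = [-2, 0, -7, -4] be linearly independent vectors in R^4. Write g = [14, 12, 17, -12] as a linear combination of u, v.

Set up the augmented matrix [u | v | g] and row-reduce.
Back-substitution yields (a₁, a₂) = (-4, -3).

g = -4u - 3v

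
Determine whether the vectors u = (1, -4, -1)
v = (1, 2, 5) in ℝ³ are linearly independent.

Place the vectors as rows of a 2×3 matrix and reduce to echelon form.
The reduction yields 2 nonzero rows, so the rank is 2.
Since rank = 2 (the number of vectors), the set is linearly independent.

linearly independent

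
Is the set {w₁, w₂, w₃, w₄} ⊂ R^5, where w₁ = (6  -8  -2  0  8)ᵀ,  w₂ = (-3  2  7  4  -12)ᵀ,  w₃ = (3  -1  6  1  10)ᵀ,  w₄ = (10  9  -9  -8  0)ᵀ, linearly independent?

linearly independent

Place the vectors as rows of a 4×5 matrix and reduce to echelon form.
The reduction yields 4 nonzero rows, so the rank is 4.
Since rank = 4 (the number of vectors), the set is linearly independent.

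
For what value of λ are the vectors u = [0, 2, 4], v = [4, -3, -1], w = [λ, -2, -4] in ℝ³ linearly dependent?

λ = 0

The set is linearly dependent precisely when det[u; v; w] = 0.
Cofactor expansion gives det = 10*λ.
Setting this to zero gives λ = 0.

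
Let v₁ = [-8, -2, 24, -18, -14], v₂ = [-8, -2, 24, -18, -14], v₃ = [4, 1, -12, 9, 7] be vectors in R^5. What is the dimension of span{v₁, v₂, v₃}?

Row-reduce the 3×5 matrix with these as rows.
The echelon form has 1 nonzero row, so the rank is 1.

dim = 1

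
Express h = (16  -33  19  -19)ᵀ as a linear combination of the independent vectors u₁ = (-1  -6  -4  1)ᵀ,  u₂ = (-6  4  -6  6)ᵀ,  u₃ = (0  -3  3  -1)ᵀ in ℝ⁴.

Solve the system with u₁, u₂, u₃ as columns and h as the right-hand side.
Back-substitution yields (α₁, α₂, α₃) = (2, -3, 3).

h = 2u₁ - 3u₂ + 3u₃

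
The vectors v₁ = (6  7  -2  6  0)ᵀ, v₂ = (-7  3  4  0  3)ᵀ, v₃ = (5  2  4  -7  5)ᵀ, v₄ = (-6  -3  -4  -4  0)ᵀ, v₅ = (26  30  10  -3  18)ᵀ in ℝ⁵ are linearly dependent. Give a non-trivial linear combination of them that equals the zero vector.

Write the vectors as columns of a matrix and find a nonzero vector in its null space.
The free variable yields coefficients (3, 1, 3, 0, -1) (any nonzero multiple also works).

3v₁ + v₂ + 3v₃ - v₅ = 0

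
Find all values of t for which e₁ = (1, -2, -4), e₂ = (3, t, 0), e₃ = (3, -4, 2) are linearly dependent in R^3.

t = -30/7

The vectors are dependent exactly when the determinant of the matrix with rows e₁, e₂, e₃ vanishes.
Cofactor expansion gives det = 14*t + 60.
Solving 14*t + 60 = 0 yields t = -30/7.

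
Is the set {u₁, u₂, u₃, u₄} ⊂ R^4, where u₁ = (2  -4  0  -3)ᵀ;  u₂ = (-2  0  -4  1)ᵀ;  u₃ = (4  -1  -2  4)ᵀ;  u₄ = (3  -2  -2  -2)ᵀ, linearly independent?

Place the vectors as rows of a 4×4 matrix and reduce to echelon form.
The reduction yields 4 nonzero rows, so the rank is 4.
Since rank = 4 (the number of vectors), the set is linearly independent.

linearly independent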